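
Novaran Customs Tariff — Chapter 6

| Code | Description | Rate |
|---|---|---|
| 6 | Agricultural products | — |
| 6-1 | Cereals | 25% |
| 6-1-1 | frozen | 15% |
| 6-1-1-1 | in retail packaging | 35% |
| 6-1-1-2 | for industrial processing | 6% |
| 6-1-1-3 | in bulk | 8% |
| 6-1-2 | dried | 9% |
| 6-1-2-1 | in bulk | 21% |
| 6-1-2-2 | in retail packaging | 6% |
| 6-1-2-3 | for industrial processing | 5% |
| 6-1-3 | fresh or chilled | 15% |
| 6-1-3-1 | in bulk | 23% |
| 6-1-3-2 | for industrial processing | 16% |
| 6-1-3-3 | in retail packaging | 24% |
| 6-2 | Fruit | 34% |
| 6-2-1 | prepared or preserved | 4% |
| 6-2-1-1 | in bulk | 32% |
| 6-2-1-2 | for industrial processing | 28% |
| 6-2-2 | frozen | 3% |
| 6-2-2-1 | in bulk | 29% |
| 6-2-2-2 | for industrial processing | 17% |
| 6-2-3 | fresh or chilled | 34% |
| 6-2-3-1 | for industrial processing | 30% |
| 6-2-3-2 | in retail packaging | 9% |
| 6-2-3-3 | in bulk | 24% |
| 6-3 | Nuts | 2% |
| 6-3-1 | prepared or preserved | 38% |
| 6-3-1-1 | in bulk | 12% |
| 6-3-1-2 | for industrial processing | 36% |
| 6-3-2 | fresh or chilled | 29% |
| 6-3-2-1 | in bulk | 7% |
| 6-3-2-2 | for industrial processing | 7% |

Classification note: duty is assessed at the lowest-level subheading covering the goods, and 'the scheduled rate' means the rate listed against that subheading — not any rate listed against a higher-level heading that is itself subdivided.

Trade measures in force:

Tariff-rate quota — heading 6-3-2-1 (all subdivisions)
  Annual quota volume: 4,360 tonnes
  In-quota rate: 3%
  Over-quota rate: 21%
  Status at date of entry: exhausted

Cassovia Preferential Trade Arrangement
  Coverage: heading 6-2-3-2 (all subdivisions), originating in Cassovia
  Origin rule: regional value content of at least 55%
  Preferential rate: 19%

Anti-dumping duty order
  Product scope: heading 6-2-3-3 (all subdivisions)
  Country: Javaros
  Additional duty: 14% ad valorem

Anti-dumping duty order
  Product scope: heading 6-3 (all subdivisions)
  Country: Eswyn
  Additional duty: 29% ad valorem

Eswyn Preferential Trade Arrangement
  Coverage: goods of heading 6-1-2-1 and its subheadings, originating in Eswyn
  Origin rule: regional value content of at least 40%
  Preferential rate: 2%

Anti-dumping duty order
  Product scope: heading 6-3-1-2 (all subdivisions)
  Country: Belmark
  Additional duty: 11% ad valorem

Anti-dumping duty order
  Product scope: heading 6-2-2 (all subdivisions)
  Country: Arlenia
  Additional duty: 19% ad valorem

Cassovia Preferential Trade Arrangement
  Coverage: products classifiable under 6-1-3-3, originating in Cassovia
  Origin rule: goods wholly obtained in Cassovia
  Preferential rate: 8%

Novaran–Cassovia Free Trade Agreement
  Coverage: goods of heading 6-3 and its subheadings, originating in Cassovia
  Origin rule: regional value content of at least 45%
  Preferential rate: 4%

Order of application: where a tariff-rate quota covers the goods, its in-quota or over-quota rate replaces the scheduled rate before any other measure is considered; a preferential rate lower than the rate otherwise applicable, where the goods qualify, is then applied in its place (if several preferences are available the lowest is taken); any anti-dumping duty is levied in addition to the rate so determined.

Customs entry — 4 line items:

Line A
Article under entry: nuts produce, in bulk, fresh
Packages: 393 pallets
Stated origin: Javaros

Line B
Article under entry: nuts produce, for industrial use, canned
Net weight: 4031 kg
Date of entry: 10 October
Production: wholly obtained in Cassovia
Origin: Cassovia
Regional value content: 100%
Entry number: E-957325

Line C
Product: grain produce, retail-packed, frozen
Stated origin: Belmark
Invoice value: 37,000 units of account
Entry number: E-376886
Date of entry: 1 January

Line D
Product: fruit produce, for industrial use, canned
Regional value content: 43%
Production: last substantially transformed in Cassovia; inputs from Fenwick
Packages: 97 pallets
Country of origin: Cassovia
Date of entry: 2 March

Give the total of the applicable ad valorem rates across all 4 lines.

88%

Line A: nuts → 6-3; fresh → 6-3-2; in bulk → 6-3-2-1. Scheduled 7%. quota on 6-3-2-1 exhausted → over-quota 21%. → 21%.
Line B: nuts → 6-3; canned → 6-3-1; for industrial use → 6-3-1-2. Scheduled 36%. Cassovia agreement on 6-2-3-2: 6-3-1-2 not covered; Cassovia agreement on 6-1-3-3: 6-3-1-2 not covered; Cassovia agreement on 6-3: RVC ≥ 45% → 4% available; preferential 4%. → 4%.
Line C: grain → 6-1; frozen → 6-1-1; retail-packed → 6-1-1-1. Scheduled 35%. No special measure applies. → 35%.
Line D: fruit → 6-2; canned → 6-2-1; for industrial use → 6-2-1-2. Scheduled 28%. Cassovia agreement on 6-2-3-2: 6-2-1-2 not covered; Cassovia agreement on 6-1-3-3: 6-2-1-2 not covered; Cassovia agreement on 6-3: 6-2-1-2 not covered. → 28%.
Sum: 21% + 4% + 35% + 28% = 88%.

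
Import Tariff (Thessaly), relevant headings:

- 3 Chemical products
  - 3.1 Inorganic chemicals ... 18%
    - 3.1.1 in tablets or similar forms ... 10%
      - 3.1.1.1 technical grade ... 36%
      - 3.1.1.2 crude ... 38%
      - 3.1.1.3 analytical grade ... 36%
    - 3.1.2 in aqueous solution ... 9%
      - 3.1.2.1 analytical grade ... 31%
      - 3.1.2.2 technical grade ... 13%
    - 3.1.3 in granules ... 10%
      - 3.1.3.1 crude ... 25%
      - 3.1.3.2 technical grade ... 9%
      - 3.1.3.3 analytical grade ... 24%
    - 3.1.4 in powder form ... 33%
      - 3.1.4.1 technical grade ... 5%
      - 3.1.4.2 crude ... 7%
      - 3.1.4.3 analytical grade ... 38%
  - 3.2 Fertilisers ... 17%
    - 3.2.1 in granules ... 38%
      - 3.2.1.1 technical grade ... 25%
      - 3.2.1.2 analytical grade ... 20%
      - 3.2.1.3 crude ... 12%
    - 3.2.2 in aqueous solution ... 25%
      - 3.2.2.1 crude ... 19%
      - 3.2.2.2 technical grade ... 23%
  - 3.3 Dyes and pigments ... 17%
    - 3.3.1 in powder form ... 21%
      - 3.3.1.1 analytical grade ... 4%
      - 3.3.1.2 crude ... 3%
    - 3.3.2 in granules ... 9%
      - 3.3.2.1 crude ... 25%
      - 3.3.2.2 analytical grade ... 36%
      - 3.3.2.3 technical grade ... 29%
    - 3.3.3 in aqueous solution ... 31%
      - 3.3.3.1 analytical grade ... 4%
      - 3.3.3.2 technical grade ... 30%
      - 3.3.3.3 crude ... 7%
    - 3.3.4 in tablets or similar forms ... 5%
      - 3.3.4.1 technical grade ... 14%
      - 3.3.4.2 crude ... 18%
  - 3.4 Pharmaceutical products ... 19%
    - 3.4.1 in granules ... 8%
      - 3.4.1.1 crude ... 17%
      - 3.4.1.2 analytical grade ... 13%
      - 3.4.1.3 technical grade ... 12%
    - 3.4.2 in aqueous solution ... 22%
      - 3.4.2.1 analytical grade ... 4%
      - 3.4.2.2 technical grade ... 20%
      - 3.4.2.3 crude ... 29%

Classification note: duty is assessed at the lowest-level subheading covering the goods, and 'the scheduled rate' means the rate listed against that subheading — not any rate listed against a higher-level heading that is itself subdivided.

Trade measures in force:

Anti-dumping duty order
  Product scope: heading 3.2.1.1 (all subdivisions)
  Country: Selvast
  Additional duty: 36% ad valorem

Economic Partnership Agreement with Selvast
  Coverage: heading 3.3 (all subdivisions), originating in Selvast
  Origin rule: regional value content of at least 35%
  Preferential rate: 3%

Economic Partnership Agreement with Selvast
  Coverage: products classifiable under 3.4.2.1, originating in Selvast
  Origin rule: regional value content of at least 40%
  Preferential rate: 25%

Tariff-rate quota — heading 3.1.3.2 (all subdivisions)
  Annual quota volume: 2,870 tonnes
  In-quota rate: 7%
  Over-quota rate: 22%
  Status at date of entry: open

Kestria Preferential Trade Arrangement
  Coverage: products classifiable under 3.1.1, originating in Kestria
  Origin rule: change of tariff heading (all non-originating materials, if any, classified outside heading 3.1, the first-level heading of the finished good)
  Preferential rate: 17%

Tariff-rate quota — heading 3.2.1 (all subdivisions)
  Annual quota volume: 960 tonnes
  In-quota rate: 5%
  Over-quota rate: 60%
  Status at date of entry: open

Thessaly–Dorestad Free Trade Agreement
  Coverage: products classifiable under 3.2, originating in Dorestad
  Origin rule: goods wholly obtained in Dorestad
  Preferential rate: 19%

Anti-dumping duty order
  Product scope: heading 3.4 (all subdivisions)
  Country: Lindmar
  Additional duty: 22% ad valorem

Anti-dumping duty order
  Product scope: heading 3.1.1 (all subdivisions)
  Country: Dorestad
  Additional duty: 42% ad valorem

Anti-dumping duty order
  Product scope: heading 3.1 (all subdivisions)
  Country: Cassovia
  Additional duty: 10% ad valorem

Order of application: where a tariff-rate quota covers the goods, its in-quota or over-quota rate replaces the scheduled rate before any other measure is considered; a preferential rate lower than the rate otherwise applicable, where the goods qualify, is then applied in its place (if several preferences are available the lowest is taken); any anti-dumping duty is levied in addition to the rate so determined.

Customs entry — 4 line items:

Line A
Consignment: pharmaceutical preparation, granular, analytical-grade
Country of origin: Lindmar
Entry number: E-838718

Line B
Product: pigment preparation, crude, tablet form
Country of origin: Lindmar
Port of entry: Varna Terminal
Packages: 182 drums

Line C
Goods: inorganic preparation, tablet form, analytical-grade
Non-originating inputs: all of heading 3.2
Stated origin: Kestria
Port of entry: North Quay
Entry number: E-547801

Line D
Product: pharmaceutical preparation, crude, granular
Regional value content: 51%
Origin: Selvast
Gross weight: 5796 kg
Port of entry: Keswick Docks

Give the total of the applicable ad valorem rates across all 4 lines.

87%

Line A: pharmaceutical → 3.4; granular → 3.4.1; analytical-grade → 3.4.1.2. Scheduled 13%. anti-dumping (Lindmar, 3.4): +22%; total 13% + 22% = 35%. → 35%.
Line B: pigment → 3.3; tablet form → 3.3.4; crude → 3.3.4.2. Scheduled 18%. No special measure applies. → 18%.
Line C: inorganic → 3.1; tablet form → 3.1.1; analytical-grade → 3.1.1.3. Scheduled 36%. Kestria agreement on 3.1.1: CTH met → 17% available; preferential 17%. → 17%.
Line D: pharmaceutical → 3.4; granular → 3.4.1; crude → 3.4.1.1. Scheduled 17%. Selvast agreement on 3.3: 3.4.1.1 not covered; Selvast agreement on 3.4.2.1: 3.4.1.1 not covered. → 17%.
Sum: 35% + 18% + 17% + 17% = 87%.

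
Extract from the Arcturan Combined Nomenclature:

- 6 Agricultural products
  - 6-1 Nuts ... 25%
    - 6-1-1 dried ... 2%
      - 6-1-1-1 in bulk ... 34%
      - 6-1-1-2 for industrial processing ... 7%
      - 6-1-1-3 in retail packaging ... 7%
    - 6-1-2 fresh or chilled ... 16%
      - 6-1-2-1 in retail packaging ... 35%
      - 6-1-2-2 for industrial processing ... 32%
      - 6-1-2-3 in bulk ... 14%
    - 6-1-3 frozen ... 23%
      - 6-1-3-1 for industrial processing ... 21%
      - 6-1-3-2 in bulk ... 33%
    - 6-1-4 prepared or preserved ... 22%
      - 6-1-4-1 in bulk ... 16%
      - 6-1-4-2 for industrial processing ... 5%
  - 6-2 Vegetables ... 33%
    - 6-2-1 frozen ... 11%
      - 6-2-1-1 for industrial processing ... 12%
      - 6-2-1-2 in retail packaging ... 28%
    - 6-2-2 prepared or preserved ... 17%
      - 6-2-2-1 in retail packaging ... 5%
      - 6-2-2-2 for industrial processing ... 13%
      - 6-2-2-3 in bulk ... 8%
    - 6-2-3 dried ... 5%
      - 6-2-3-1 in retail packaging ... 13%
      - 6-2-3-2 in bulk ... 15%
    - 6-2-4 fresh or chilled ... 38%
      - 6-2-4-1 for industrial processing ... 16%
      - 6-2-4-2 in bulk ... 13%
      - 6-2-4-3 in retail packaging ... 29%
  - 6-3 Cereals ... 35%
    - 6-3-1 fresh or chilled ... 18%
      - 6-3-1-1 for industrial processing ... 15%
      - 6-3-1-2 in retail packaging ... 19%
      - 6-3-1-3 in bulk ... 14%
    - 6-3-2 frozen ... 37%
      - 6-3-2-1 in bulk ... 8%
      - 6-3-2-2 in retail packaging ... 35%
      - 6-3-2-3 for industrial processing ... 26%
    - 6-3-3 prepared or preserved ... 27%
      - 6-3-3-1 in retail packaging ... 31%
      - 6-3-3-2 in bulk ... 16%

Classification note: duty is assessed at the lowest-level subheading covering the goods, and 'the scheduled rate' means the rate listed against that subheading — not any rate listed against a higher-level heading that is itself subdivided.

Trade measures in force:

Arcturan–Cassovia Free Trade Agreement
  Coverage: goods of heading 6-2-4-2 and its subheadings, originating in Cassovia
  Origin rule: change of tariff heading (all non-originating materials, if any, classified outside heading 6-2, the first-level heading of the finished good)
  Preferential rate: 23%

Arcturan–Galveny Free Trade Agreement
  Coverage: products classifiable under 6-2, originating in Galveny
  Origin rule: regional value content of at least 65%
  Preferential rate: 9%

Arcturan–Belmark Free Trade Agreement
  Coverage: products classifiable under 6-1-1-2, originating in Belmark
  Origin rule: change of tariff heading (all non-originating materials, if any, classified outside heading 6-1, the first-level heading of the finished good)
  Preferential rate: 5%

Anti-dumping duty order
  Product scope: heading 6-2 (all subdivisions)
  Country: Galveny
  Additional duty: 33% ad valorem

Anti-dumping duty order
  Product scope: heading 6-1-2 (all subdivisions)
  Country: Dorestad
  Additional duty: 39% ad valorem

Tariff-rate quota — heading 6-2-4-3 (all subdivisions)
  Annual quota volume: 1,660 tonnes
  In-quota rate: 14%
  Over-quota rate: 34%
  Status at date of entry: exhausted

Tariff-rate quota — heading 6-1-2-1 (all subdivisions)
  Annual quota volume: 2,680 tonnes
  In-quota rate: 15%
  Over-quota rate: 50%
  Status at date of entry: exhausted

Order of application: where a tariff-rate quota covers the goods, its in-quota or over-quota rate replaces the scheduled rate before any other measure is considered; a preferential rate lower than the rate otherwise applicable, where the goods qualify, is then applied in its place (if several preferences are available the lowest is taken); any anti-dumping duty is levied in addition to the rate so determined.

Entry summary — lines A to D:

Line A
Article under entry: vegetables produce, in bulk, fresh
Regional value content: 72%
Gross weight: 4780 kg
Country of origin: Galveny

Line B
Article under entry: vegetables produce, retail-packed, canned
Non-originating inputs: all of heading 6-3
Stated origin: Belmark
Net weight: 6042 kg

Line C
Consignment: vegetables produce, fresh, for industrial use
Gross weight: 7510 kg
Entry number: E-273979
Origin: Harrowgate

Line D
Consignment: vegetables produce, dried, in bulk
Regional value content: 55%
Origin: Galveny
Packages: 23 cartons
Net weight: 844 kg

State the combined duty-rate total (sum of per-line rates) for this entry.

111%

Line A: vegetables → 6-2; fresh → 6-2-4; in bulk → 6-2-4-2. Scheduled 13%. Galveny agreement on 6-2: RVC ≥ 65% → 9% available; preferential 9%; anti-dumping (Galveny, 6-2): +33%; total 9% + 33% = 42%. → 42%.
Line B: vegetables → 6-2; canned → 6-2-2; retail-packed → 6-2-2-1. Scheduled 5%. Belmark agreement on 6-1-1-2: 6-2-2-1 not covered. → 5%.
Line C: vegetables → 6-2; fresh → 6-2-4; for industrial use → 6-2-4-1. Scheduled 16%. No special measure applies. → 16%.
Line D: vegetables → 6-2; dried → 6-2-3; in bulk → 6-2-3-2. Scheduled 15%. Galveny agreement on 6-2: RVC < 65%; anti-dumping (Galveny, 6-2): +33%; total 15% + 33% = 48%. → 48%.
Sum: 42% + 5% + 16% + 48% = 111%.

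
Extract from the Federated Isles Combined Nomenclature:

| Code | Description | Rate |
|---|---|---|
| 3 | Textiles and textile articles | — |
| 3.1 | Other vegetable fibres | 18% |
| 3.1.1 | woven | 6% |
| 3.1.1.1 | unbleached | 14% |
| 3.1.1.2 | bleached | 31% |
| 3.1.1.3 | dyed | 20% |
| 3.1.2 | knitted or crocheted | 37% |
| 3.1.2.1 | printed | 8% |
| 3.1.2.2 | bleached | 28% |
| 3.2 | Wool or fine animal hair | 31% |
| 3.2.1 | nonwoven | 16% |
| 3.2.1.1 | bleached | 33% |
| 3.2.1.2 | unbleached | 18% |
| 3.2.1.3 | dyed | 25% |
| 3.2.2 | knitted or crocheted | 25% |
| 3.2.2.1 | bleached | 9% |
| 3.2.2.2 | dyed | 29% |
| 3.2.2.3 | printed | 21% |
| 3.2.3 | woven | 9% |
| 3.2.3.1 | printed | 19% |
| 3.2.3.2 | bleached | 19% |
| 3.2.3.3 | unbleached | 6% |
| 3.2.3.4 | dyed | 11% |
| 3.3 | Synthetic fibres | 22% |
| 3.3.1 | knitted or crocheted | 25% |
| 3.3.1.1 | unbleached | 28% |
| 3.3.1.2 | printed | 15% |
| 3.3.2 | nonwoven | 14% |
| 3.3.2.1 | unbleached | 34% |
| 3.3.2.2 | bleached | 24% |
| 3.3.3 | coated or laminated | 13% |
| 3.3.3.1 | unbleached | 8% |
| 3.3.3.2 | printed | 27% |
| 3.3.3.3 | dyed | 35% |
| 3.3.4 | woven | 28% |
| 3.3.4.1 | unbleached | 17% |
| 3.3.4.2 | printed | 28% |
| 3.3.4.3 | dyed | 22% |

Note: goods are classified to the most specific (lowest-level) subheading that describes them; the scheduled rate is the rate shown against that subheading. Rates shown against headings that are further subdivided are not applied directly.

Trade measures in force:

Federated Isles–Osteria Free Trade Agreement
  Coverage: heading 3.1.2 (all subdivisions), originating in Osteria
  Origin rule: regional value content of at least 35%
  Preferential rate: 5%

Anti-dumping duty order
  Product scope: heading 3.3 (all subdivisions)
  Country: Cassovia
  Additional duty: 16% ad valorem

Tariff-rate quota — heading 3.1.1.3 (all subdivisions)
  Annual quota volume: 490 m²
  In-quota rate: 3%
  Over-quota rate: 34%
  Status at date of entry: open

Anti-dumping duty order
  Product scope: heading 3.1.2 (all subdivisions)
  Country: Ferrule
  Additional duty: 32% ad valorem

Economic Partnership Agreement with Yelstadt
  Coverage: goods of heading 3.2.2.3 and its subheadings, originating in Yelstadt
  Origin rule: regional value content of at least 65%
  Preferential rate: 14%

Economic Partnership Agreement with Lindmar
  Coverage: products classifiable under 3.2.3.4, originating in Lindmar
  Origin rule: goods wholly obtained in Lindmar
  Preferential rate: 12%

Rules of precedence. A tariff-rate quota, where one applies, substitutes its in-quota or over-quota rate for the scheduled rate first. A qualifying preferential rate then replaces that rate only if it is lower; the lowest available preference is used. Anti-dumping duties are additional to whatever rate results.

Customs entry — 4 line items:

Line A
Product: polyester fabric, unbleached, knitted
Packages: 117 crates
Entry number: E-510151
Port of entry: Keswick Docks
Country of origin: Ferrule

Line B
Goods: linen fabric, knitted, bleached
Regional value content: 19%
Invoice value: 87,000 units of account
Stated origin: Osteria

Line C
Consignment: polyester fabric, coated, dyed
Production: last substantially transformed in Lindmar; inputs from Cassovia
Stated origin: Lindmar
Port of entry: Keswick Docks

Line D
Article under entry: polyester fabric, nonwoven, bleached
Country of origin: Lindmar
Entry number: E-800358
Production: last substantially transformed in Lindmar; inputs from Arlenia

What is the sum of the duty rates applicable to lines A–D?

115%

Line A: polyester → 3.3; knitted → 3.3.1; unbleached → 3.3.1.1. Scheduled 28%. No special measure applies. → 28%.
Line B: linen → 3.1; knitted → 3.1.2; bleached → 3.1.2.2. Scheduled 28%. Osteria agreement on 3.1.2: RVC < 35%. → 28%.
Line C: polyester → 3.3; coated → 3.3.3; dyed → 3.3.3.3. Scheduled 35%. Lindmar agreement on 3.2.3.4: 3.3.3.3 not covered. → 35%.
Line D: polyester → 3.3; nonwoven → 3.3.2; bleached → 3.3.2.2. Scheduled 24%. Lindmar agreement on 3.2.3.4: 3.3.2.2 not covered. → 24%.
Sum: 28% + 28% + 35% + 24% = 115%.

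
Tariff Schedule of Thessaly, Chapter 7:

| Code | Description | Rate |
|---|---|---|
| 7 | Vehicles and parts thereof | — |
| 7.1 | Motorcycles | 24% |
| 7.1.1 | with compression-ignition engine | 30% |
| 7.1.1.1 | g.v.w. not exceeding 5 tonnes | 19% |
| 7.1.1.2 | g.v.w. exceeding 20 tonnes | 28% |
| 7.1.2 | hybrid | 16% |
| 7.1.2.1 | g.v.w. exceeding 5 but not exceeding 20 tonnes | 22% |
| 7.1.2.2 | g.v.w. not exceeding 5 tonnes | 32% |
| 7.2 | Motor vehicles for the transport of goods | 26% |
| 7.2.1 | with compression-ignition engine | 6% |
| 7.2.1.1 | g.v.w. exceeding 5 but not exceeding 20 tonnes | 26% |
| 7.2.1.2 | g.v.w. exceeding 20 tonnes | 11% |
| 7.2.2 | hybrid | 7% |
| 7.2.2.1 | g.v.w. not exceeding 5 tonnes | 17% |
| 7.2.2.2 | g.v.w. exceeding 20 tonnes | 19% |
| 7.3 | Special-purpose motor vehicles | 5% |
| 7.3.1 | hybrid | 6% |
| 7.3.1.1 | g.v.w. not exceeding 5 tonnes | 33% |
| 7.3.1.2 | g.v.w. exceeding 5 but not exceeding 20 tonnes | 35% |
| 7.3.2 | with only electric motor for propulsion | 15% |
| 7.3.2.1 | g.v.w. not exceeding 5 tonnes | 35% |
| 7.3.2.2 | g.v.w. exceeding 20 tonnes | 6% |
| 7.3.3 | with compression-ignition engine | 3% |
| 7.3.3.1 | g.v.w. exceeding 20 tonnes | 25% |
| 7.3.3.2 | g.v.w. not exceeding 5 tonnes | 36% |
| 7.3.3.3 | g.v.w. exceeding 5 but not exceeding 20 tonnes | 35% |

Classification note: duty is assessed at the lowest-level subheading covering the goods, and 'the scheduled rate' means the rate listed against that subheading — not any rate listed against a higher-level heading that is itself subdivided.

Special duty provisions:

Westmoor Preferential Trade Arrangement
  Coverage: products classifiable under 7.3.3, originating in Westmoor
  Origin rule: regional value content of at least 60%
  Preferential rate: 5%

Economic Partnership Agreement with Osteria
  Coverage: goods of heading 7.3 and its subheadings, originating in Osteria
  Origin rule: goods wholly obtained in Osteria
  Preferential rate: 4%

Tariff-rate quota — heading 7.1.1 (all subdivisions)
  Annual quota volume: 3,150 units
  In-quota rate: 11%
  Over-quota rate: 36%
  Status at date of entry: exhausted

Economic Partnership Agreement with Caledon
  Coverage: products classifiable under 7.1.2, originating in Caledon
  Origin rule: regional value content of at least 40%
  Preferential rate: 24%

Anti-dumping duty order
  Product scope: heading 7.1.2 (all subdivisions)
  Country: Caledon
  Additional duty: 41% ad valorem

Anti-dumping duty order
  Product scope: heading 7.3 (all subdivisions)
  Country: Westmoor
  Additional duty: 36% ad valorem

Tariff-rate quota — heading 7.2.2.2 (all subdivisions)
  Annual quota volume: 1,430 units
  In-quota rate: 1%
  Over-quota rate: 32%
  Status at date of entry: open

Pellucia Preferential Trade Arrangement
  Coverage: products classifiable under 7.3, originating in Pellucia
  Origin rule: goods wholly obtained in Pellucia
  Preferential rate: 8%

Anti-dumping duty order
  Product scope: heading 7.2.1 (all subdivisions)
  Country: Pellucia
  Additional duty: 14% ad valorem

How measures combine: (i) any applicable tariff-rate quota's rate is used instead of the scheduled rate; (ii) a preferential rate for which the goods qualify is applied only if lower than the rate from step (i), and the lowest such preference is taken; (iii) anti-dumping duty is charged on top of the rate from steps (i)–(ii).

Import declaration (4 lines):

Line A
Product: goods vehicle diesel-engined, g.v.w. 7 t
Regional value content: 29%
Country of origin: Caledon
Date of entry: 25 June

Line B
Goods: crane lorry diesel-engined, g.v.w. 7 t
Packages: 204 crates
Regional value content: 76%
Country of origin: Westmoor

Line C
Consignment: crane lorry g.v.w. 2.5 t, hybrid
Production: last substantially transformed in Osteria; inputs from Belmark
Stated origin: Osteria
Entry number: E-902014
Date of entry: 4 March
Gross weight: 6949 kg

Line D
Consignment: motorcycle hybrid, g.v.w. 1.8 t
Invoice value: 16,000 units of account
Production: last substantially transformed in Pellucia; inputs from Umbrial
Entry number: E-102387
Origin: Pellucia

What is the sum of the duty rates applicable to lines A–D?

132%

Line A: goods vehicle → 7.2; diesel-engined → 7.2.1; g.v.w. 7 t → 7.2.1.1. Scheduled 26%. Caledon agreement on 7.1.2: 7.2.1.1 not covered. → 26%.
Line B: crane lorry → 7.3; diesel-engined → 7.3.3; g.v.w. 7 t → 7.3.3.3. Scheduled 35%. Westmoor agreement on 7.3.3: RVC ≥ 60% → 5% available; preferential 5%; anti-dumping (Westmoor, 7.3): +36%; total 5% + 36% = 41%. → 41%.
Line C: crane lorry → 7.3; hybrid → 7.3.1; g.v.w. 2.5 t → 7.3.1.1. Scheduled 33%. Osteria agreement on 7.3: not wholly obtained. → 33%.
Line D: motorcycle → 7.1; hybrid → 7.1.2; g.v.w. 1.8 t → 7.1.2.2. Scheduled 32%. Pellucia agreement on 7.3: 7.1.2.2 not covered. → 32%.
Sum: 26% + 41% + 33% + 32% = 132%.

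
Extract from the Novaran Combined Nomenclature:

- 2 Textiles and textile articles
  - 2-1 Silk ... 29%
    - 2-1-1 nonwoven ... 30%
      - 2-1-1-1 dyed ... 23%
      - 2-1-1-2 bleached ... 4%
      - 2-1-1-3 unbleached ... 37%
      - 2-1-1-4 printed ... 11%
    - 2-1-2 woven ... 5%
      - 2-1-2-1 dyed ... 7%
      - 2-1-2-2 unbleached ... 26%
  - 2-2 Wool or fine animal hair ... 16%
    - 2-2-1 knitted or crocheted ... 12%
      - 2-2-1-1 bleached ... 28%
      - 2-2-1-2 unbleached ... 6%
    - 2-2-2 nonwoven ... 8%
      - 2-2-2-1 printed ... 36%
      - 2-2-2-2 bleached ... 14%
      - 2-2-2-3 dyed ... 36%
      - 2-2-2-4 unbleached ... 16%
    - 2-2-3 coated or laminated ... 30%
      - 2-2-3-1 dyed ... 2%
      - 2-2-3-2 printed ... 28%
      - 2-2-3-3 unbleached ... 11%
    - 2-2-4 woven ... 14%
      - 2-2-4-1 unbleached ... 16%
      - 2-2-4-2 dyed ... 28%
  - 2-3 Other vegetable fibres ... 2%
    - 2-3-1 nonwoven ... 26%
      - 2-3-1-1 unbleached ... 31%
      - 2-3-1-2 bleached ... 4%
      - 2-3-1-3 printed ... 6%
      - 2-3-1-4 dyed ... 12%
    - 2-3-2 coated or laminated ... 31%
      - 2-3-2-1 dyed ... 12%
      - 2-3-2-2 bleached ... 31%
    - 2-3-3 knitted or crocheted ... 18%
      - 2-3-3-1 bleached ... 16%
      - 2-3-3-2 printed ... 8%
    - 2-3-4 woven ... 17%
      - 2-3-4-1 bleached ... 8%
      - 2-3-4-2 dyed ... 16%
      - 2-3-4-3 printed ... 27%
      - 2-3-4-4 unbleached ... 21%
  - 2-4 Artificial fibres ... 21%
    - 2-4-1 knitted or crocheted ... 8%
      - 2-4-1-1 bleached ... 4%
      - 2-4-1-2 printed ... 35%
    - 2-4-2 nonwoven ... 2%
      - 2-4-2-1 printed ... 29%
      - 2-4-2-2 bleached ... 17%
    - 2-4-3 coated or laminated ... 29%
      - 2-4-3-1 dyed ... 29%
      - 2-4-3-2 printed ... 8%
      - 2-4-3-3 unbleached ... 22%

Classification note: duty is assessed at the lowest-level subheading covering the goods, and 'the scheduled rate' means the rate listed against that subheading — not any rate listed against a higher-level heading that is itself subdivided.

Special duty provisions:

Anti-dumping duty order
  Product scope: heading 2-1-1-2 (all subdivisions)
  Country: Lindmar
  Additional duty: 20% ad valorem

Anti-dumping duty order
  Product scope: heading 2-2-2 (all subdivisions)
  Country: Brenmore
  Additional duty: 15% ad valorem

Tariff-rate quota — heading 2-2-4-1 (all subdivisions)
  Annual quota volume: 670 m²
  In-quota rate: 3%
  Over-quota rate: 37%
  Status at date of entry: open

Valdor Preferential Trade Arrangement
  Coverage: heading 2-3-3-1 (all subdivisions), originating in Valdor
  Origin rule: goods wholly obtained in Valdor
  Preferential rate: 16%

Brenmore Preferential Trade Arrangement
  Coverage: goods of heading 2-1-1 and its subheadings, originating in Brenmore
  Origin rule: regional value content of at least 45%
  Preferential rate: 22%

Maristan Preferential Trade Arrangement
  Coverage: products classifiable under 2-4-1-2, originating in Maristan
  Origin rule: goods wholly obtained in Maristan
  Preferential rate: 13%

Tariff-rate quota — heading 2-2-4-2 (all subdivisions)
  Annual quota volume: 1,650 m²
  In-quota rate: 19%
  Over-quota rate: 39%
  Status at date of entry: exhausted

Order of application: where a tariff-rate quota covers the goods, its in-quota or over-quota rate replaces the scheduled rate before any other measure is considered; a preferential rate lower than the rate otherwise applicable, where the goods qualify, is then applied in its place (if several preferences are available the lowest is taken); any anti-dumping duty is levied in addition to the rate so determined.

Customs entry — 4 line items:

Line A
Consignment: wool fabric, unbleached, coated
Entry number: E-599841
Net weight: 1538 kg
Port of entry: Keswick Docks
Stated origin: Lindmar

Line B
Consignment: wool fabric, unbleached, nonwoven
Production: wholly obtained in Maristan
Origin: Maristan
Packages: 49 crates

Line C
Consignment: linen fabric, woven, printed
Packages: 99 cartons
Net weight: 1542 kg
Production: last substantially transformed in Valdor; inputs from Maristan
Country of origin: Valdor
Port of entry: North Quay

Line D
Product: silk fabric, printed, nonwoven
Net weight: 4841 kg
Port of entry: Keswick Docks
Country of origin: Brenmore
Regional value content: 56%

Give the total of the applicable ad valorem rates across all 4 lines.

Line A: wool → 2-2; coated → 2-2-3; unbleached → 2-2-3-3. Scheduled 11%. No special measure applies. → 11%.
Line B: wool → 2-2; nonwoven → 2-2-2; unbleached → 2-2-2-4. Scheduled 16%. Maristan agreement on 2-4-1-2: 2-2-2-4 not covered. → 16%.
Line C: linen → 2-3; woven → 2-3-4; printed → 2-3-4-3. Scheduled 27%. Valdor agreement on 2-3-3-1: 2-3-4-3 not covered. → 27%.
Line D: silk → 2-1; nonwoven → 2-1-1; printed → 2-1-1-4. Scheduled 11%. Brenmore agreement on 2-1-1: RVC ≥ 45% → 22% available; preference 22% not lower than 11% → no reduction. → 11%.
Sum: 11% + 16% + 27% + 11% = 65%.

65%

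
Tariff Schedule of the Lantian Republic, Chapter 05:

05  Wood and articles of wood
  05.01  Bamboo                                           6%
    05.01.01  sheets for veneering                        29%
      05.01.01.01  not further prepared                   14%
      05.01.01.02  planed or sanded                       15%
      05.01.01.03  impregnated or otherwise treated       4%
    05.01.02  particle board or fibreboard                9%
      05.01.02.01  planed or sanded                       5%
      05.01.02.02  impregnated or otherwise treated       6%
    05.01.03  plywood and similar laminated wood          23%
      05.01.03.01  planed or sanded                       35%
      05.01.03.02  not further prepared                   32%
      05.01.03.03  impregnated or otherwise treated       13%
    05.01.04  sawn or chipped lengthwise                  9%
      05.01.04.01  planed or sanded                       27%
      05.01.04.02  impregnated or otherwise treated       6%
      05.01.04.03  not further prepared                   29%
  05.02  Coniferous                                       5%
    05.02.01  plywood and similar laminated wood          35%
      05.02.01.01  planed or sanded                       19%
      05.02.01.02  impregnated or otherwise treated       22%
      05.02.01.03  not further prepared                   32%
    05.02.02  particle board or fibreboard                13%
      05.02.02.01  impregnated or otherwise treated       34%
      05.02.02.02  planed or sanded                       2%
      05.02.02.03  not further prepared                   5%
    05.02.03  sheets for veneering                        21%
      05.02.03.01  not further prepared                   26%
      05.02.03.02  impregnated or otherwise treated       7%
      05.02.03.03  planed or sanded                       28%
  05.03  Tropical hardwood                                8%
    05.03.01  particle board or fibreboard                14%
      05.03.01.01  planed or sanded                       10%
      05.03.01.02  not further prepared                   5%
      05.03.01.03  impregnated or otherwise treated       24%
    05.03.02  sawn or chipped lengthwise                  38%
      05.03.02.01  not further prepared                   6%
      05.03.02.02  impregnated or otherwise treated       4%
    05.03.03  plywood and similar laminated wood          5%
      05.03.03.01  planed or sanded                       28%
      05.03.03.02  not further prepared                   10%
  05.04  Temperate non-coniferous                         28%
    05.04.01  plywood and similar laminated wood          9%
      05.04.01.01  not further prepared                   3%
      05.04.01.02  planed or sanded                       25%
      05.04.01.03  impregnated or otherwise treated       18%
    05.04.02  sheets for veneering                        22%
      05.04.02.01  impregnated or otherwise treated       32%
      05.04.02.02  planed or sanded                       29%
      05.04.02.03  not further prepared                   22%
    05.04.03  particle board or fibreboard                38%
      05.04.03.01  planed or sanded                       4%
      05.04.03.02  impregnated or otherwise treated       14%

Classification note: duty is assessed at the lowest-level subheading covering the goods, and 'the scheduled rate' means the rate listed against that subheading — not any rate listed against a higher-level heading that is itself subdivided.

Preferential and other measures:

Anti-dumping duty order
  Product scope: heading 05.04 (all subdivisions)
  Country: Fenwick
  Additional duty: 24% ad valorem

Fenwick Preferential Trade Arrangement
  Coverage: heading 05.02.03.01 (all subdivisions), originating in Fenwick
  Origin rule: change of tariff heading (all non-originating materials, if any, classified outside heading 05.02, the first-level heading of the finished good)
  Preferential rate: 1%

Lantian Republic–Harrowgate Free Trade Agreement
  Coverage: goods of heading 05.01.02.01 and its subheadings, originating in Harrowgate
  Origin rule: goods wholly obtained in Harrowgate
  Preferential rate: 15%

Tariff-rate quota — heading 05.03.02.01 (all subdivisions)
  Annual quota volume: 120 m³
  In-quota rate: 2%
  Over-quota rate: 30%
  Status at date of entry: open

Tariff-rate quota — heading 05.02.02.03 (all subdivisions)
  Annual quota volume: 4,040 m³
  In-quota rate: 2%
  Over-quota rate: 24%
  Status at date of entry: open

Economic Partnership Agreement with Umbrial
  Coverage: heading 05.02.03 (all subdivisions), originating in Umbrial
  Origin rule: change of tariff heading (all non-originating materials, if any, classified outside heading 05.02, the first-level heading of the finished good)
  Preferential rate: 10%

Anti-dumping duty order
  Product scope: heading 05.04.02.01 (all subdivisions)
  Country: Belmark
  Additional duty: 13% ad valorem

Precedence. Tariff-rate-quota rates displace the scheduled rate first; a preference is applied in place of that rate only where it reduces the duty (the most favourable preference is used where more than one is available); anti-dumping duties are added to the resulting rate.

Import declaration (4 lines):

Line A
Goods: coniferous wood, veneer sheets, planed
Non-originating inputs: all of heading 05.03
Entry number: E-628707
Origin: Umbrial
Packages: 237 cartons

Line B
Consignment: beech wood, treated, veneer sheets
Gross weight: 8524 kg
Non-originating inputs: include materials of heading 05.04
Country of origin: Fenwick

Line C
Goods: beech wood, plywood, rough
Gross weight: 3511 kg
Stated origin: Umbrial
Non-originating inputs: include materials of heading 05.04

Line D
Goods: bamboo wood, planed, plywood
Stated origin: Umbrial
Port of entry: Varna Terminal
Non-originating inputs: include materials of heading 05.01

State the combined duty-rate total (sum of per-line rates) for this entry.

104%

Line A: coniferous → 05.02; veneer sheets → 05.02.03; planed → 05.02.03.03. Scheduled 28%. Umbrial agreement on 05.02.03: CTH met → 10% available; preferential 10%. → 10%.
Line B: beech → 05.04; veneer sheets → 05.04.02; treated → 05.04.02.01. Scheduled 32%. Fenwick agreement on 05.02.03.01: 05.04.02.01 not covered; anti-dumping (Fenwick, 05.04): +24%; total 32% + 24% = 56%. → 56%.
Line C: beech → 05.04; plywood → 05.04.01; rough → 05.04.01.01. Scheduled 3%. Umbrial agreement on 05.02.03: 05.04.01.01 not covered. → 3%.
Line D: bamboo → 05.01; plywood → 05.01.03; planed → 05.01.03.01. Scheduled 35%. Umbrial agreement on 05.02.03: 05.01.03.01 not covered. → 35%.
Sum: 10% + 56% + 3% + 35% = 104%.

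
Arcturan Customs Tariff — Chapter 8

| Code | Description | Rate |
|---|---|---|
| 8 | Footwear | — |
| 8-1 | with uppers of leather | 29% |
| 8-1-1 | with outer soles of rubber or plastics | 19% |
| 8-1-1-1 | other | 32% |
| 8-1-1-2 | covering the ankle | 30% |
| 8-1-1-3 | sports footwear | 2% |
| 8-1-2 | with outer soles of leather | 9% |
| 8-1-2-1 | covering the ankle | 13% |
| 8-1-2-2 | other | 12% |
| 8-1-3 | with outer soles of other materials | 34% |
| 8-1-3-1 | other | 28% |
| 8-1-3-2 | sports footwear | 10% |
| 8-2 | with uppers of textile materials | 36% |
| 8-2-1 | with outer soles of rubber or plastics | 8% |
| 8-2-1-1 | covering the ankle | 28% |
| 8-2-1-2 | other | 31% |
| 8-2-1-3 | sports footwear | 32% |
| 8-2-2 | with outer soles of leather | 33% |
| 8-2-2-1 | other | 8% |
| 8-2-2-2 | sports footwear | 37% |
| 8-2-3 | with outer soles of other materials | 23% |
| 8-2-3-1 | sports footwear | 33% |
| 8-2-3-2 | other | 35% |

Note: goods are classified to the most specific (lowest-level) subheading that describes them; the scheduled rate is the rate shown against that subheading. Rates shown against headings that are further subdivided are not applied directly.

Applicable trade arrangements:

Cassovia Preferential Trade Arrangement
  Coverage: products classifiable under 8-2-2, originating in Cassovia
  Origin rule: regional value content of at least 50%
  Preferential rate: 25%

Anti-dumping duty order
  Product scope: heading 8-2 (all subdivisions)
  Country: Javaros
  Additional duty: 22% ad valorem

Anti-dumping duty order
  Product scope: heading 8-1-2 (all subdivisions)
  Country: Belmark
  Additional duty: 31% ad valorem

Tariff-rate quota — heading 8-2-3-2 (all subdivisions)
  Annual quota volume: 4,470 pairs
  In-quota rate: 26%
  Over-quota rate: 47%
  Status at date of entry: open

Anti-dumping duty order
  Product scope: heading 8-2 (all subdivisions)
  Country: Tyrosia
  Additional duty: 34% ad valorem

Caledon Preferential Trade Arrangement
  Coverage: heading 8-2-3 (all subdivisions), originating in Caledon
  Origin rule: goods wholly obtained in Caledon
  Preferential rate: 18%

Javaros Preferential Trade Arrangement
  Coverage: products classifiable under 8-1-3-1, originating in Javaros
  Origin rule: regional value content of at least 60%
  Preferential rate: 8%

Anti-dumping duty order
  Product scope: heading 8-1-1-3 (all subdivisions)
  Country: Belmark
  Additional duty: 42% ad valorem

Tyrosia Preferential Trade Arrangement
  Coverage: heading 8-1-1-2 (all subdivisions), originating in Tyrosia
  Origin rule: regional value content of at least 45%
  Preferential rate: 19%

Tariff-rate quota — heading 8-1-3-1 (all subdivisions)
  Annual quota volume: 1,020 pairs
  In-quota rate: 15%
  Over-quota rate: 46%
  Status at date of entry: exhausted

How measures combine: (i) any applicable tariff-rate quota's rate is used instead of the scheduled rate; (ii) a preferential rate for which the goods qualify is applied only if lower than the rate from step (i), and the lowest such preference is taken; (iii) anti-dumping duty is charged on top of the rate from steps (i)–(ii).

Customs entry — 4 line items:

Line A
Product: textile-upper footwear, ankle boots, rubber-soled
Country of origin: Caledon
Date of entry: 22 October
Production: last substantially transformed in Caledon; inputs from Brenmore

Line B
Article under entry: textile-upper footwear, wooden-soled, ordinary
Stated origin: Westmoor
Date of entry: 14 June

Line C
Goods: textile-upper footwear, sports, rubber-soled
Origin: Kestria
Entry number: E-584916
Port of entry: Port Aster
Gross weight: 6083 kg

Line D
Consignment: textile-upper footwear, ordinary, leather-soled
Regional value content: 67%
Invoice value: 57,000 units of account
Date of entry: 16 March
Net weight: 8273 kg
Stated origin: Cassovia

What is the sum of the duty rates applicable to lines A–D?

94%

Line A: textile-upper → 8-2; rubber-soled → 8-2-1; ankle boots → 8-2-1-1. Scheduled 28%. Caledon agreement on 8-2-3: 8-2-1-1 not covered. → 28%.
Line B: textile-upper → 8-2; wooden-soled → 8-2-3; ordinary → 8-2-3-2. Scheduled 35%. quota on 8-2-3-2 open → in-quota 26%. → 26%.
Line C: textile-upper → 8-2; rubber-soled → 8-2-1; sports → 8-2-1-3. Scheduled 32%. No special measure applies. → 32%.
Line D: textile-upper → 8-2; leather-soled → 8-2-2; ordinary → 8-2-2-1. Scheduled 8%. Cassovia agreement on 8-2-2: RVC ≥ 50% → 25% available; preference 25% not lower than 8% → no reduction. → 8%.
Sum: 28% + 26% + 32% + 8% = 94%.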